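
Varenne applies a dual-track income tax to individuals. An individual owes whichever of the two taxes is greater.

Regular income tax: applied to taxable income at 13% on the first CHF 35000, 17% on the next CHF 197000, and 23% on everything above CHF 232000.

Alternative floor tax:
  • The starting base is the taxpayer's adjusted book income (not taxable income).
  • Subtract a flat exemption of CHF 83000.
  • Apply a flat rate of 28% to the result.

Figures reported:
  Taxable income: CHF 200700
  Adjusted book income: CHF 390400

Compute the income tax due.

CHF 86072

Regular income tax:
  CHF 35000 × 13% = CHF 4550
  CHF 165700 × 17% = CHF 28169
  → CHF 32719

Alternative floor tax:
  Base (adjusted book income): CHF 390400
  Less exemption CHF 83000 → base CHF 307400
  CHF 307400 × 28% = CHF 86072

CHF 86072 > CHF 32719, so the alternative floor tax is the binding amount.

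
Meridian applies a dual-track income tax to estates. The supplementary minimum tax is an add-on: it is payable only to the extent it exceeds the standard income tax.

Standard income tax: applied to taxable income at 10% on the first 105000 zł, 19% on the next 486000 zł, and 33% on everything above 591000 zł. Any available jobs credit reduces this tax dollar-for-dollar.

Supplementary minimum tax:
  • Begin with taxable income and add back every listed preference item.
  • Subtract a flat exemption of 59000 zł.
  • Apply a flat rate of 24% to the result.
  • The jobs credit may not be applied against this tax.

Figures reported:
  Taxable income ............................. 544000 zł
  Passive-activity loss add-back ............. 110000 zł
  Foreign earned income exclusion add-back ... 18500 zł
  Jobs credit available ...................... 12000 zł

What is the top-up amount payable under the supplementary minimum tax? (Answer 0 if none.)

Standard income tax:
  105000 zł × 10% = 10500 zł
  439000 zł × 19% = 83410 zł
  → 93910 zł
  Less jobs credit 12000 zł → 81910 zł

Supplementary minimum tax:
  Adjusted income: 544000 zł + 110000 zł + 18500 zł = 672500 zł
  Less exemption 59000 zł → base 613500 zł
  613500 zł × 24% = 147240 zł

Excess of supplementary minimum tax over standard income tax: 147240 zł − 81910 zł = 65330 zł.

65330 zł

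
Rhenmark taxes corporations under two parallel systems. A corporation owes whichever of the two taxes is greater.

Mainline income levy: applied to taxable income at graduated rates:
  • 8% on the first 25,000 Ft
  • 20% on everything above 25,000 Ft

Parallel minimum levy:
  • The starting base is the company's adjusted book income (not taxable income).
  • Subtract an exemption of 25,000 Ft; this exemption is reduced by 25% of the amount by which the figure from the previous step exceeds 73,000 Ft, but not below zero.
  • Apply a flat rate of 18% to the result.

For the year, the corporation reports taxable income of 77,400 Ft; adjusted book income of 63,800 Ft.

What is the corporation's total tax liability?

Parallel minimum levy:
  Base (adjusted book income): 63,800 Ft
  Exemption: 63,800 Ft ≤ 73,000 Ft, so full 25,000 Ft applies
  Base: 63,800 Ft − 25,000 Ft = 38,800 Ft
  38,800 Ft × 18% = 6,984 Ft

Mainline income levy:
  25,000 Ft × 8% = 2,000 Ft
  52,400 Ft × 20% = 10,480 Ft
  → 12,480 Ft

12,480 Ft > 6,984 Ft, so the mainline income levy governs.

12,480 Ft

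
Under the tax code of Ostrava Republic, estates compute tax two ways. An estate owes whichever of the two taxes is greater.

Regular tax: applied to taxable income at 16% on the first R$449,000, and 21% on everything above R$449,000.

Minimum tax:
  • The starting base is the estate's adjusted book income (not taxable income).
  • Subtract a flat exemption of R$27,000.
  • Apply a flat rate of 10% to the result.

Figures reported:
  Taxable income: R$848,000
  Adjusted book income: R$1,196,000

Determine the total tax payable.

Minimum tax:
  Base (adjusted book income): R$1,196,000
  Less exemption R$27,000 → base R$1,169,000
  R$1,169,000 × 10% = R$116,900

Regular tax:
  R$449,000 × 16% = R$71,840
  R$399,000 × 21% = R$83,790
  → R$155,630

R$155,630 > R$116,900, so the regular tax governs.

R$155,630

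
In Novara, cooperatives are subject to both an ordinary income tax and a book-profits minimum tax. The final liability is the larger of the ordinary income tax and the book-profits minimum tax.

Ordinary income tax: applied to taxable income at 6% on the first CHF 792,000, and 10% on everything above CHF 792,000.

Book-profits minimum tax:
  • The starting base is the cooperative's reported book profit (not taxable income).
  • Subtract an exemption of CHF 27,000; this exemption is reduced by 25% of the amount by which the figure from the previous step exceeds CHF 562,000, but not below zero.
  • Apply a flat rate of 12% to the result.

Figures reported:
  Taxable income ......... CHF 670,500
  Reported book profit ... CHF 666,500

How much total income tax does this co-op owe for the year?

CHF 79,875

Ordinary income tax:
  CHF 670,500 × 6% = CHF 40,230

Book-profits minimum tax:
  Base (reported book profit): CHF 666,500
  Exemption: CHF 27,000 − 25% × (CHF 666,500 − CHF 562,000) = CHF 27,000 − CHF 26,125 = CHF 875
  Base: CHF 666,500 − CHF 875 = CHF 665,625
  CHF 665,625 × 12% = CHF 79,875

CHF 79,875 > CHF 40,230, so the book-profits minimum tax is the binding amount.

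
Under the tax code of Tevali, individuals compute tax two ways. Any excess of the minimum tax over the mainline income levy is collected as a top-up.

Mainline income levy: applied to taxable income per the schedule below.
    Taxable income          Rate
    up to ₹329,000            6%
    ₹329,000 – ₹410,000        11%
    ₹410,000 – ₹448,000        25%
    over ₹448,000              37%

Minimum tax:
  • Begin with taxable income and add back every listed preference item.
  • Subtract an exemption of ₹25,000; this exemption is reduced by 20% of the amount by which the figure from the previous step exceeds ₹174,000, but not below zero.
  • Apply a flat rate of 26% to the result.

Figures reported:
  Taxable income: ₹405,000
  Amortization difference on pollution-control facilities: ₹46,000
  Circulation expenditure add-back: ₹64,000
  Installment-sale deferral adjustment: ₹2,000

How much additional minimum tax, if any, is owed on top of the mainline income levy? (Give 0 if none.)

₹106,320

Mainline income levy:
  ₹329,000 × 6% = ₹19,740
  ₹76,000 × 11% = ₹8,360
  → ₹28,100

Minimum tax:
  Adjusted income: ₹405,000 + ₹46,000 + ₹64,000 + ₹2,000 = ₹517,000
  Exemption: 20% × (₹517,000 − ₹174,000) = ₹68,600 ≥ ₹25,000, so the exemption is fully phased out
  Base: ₹517,000 − ₹0 = ₹517,000
  ₹517,000 × 26% = ₹134,420

Excess of minimum tax over mainline income levy: ₹134,420 − ₹28,100 = ₹106,320.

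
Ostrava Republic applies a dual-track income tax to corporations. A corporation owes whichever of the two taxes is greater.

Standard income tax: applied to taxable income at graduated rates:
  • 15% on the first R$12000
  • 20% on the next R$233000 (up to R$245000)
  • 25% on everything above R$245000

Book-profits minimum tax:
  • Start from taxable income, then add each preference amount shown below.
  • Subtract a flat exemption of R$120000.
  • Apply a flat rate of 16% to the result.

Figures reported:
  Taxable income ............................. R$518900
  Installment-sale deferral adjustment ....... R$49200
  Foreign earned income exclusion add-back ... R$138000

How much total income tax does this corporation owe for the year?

R$116875

Book-profits minimum tax:
  Adjusted income: R$518900 + R$49200 + R$138000 = R$706100
  Less exemption R$120000 → base R$586100
  R$586100 × 16% = R$93776

Standard income tax:
  R$12000 × 15% = R$1800
  R$233000 × 20% = R$46600
  R$273900 × 25% = R$68475
  → R$116875

R$116875 > R$93776, so the standard income tax governs.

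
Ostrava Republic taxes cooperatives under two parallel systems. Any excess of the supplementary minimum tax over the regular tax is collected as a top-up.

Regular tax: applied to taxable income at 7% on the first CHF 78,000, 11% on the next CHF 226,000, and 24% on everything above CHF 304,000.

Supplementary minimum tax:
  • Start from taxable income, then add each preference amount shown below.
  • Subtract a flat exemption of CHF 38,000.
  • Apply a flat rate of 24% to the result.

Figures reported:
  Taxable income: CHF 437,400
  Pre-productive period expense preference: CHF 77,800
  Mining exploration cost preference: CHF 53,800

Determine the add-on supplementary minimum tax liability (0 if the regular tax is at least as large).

Supplementary minimum tax:
  Adjusted income: CHF 437,400 + CHF 77,800 + CHF 53,800 = CHF 569,000
  Less exemption CHF 38,000 → base CHF 531,000
  CHF 531,000 × 24% = CHF 127,440

Regular tax:
  CHF 78,000 × 7% = CHF 5,460
  CHF 226,000 × 11% = CHF 24,860
  CHF 133,400 × 24% = CHF 32,016
  → CHF 62,336

Excess of supplementary minimum tax over regular tax: CHF 127,440 − CHF 62,336 = CHF 65,104.

CHF 65,104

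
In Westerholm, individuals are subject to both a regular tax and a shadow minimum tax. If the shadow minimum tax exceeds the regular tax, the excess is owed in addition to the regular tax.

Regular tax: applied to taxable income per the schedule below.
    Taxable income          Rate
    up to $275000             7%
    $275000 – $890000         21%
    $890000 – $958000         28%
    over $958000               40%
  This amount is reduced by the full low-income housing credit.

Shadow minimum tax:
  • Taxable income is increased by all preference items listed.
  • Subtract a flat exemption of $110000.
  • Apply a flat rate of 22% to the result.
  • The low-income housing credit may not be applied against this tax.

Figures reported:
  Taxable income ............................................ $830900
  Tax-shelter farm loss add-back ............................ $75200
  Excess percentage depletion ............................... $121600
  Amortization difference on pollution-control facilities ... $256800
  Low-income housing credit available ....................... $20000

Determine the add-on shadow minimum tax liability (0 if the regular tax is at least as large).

Shadow minimum tax:
  Adjusted income: $830900 + $75200 + $121600 + $256800 = $1284500
  Less exemption $110000 → base $1174500
  $1174500 × 22% = $258390

Regular tax:
  $275000 × 7% = $19250
  $555900 × 21% = $116739
  → $135989
  Less low-income housing credit $20000 → $115989

Excess of shadow minimum tax over regular tax: $258390 − $115989 = $142401.

$142401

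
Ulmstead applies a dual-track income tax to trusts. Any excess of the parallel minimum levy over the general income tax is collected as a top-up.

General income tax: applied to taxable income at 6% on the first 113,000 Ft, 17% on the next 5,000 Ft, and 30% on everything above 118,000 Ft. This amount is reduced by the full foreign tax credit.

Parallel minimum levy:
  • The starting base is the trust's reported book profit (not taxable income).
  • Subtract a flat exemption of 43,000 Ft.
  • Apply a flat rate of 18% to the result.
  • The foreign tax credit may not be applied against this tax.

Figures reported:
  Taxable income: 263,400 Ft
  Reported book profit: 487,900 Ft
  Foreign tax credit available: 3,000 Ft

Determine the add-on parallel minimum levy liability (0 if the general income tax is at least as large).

31,832 Ft

Parallel minimum levy:
  Base (reported book profit): 487,900 Ft
  Less exemption 43,000 Ft → base 444,900 Ft
  444,900 Ft × 18% = 80,082 Ft

General income tax:
  113,000 Ft × 6% = 6,780 Ft
  5,000 Ft × 17% = 850 Ft
  145,400 Ft × 30% = 43,620 Ft
  → 51,250 Ft
  Less foreign tax credit 3,000 Ft → 48,250 Ft

Excess of parallel minimum levy over general income tax: 80,082 Ft − 48,250 Ft = 31,832 Ft.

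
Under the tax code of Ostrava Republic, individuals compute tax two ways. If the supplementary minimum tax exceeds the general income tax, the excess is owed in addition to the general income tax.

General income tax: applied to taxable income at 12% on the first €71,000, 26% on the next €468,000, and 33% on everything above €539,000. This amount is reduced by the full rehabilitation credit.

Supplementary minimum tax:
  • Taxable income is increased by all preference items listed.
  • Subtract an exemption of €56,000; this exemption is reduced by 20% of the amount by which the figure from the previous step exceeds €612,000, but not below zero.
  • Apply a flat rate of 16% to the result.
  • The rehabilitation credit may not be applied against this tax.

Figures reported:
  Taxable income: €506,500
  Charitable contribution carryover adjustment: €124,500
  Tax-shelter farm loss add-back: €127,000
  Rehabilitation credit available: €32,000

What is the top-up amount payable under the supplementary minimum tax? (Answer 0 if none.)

Supplementary minimum tax:
  Adjusted income: €506,500 + €124,500 + €127,000 = €758,000
  Exemption: €56,000 − 20% × (€758,000 − €612,000) = €56,000 − €29,200 = €26,800
  Base: €758,000 − €26,800 = €731,200
  €731,200 × 16% = €116,992

General income tax:
  €71,000 × 12% = €8,520
  €435,500 × 26% = €113,230
  → €121,750
  Less rehabilitation credit €32,000 → €89,750

Excess of supplementary minimum tax over general income tax: €116,992 − €89,750 = €27,242.

€27,242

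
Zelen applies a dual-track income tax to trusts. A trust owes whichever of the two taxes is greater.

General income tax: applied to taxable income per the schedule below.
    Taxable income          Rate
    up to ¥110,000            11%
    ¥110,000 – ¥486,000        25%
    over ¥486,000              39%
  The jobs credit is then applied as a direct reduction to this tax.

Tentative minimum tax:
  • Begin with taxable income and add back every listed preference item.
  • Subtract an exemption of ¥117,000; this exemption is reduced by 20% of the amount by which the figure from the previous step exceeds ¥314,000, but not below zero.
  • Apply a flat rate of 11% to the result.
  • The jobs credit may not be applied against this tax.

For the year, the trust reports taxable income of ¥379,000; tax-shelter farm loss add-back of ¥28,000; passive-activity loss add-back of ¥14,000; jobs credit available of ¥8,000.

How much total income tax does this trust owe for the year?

¥71,350

Tentative minimum tax:
  Adjusted income: ¥379,000 + ¥28,000 + ¥14,000 = ¥421,000
  Exemption: ¥117,000 − 20% × (¥421,000 − ¥314,000) = ¥117,000 − ¥21,400 = ¥95,600
  Base: ¥421,000 − ¥95,600 = ¥325,400
  ¥325,400 × 11% = ¥35,794

General income tax:
  ¥110,000 × 11% = ¥12,100
  ¥269,000 × 25% = ¥67,250
  → ¥79,350
  Less jobs credit ¥8,000 → ¥71,350

¥71,350 > ¥35,794, so the general income tax governs.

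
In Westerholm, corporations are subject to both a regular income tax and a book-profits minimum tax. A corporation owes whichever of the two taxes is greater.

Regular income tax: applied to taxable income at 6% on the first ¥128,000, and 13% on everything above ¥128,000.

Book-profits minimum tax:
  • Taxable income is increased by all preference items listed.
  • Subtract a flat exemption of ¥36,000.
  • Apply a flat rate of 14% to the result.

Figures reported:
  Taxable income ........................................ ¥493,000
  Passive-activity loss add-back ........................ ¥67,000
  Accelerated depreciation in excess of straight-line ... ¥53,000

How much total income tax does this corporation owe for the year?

Book-profits minimum tax:
  Adjusted income: ¥493,000 + ¥67,000 + ¥53,000 = ¥613,000
  Less exemption ¥36,000 → base ¥577,000
  ¥577,000 × 14% = ¥80,780

Regular income tax:
  ¥128,000 × 6% = ¥7,680
  ¥365,000 × 13% = ¥47,450
  → ¥55,130

¥80,780 > ¥55,130, so the book-profits minimum tax is the binding amount.

¥80,780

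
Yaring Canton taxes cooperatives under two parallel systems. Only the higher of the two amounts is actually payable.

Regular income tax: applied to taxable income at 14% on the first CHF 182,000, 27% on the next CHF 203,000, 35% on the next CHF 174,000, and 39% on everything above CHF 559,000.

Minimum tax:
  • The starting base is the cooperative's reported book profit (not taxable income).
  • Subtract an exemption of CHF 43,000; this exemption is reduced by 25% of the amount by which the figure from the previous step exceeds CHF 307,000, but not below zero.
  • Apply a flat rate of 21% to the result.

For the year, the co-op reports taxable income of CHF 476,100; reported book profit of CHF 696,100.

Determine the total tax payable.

Minimum tax:
  Base (reported book profit): CHF 696,100
  Exemption: 25% × (CHF 696,100 − CHF 307,000) = CHF 97,275 ≥ CHF 43,000, so the exemption is fully phased out
  Base: CHF 696,100 − CHF 0 = CHF 696,100
  CHF 696,100 × 21% = CHF 146,181

Regular income tax:
  CHF 182,000 × 14% = CHF 25,480
  CHF 203,000 × 27% = CHF 54,810
  CHF 91,100 × 35% = CHF 31,885
  → CHF 112,175

CHF 146,181 > CHF 112,175, so the minimum tax is the binding amount.

CHF 146,181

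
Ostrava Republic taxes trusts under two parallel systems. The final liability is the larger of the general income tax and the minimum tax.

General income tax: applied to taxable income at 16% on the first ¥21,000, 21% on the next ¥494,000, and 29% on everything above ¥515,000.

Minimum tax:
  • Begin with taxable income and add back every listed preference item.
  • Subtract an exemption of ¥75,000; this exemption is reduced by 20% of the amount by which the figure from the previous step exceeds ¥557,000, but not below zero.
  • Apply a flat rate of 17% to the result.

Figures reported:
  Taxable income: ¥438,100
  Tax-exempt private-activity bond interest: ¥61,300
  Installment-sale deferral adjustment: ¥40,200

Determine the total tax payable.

Minimum tax:
  Adjusted income: ¥438,100 + ¥61,300 + ¥40,200 = ¥539,600
  Exemption: ¥539,600 ≤ ¥557,000, so full ¥75,000 applies
  Base: ¥539,600 − ¥75,000 = ¥464,600
  ¥464,600 × 17% = ¥78,982

General income tax:
  ¥21,000 × 16% = ¥3,360
  ¥417,100 × 21% = ¥87,591
  → ¥90,951

¥90,951 > ¥78,982, so the general income tax governs.

¥90,951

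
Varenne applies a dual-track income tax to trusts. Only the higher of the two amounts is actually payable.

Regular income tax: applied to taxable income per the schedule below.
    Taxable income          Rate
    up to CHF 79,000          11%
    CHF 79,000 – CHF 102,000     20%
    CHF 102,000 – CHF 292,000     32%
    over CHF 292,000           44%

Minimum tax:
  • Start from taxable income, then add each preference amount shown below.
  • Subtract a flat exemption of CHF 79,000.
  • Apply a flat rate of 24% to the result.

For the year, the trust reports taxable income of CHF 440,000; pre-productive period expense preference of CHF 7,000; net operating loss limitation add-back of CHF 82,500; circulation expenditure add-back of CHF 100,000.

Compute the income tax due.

Minimum tax:
  Adjusted income: CHF 440,000 + CHF 7,000 + CHF 82,500 + CHF 100,000 = CHF 629,500
  Less exemption CHF 79,000 → base CHF 550,500
  CHF 550,500 × 24% = CHF 132,120

Regular income tax:
  CHF 79,000 × 11% = CHF 8,690
  CHF 23,000 × 20% = CHF 4,600
  CHF 190,000 × 32% = CHF 60,800
  CHF 148,000 × 44% = CHF 65,120
  → CHF 139,210

CHF 139,210 > CHF 132,120, so the regular income tax governs.

CHF 139,210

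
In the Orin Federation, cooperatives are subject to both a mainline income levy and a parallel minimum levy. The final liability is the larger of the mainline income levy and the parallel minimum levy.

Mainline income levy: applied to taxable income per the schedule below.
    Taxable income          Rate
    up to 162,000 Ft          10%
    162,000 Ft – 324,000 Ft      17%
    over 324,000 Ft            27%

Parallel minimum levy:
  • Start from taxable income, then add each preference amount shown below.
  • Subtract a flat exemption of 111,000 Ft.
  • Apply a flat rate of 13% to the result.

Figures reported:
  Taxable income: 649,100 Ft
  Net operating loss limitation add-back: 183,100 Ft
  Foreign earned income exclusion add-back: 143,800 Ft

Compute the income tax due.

131,517 Ft

Parallel minimum levy:
  Adjusted income: 649,100 Ft + 183,100 Ft + 143,800 Ft = 976,000 Ft
  Less exemption 111,000 Ft → base 865,000 Ft
  865,000 Ft × 13% = 112,450 Ft

Mainline income levy:
  162,000 Ft × 10% = 16,200 Ft
  162,000 Ft × 17% = 27,540 Ft
  325,100 Ft × 27% = 87,777 Ft
  → 131,517 Ft

131,517 Ft > 112,450 Ft, so the mainline income levy governs.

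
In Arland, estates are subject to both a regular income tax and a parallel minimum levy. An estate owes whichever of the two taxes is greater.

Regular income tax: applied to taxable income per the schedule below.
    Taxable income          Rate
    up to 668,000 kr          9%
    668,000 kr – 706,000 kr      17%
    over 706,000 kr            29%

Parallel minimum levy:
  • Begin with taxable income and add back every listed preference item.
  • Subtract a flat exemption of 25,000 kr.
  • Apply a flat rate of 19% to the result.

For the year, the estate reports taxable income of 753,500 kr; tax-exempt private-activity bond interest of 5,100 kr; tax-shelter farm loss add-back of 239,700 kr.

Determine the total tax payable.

Regular income tax:
  668,000 kr × 9% = 60,120 kr
  38,000 kr × 17% = 6,460 kr
  47,500 kr × 29% = 13,775 kr
  → 80,355 kr

Parallel minimum levy:
  Adjusted income: 753,500 kr + 5,100 kr + 239,700 kr = 998,300 kr
  Less exemption 25,000 kr → base 973,300 kr
  973,300 kr × 19% = 184,927 kr

184,927 kr > 80,355 kr, so the parallel minimum levy is the binding amount.

184,927 kr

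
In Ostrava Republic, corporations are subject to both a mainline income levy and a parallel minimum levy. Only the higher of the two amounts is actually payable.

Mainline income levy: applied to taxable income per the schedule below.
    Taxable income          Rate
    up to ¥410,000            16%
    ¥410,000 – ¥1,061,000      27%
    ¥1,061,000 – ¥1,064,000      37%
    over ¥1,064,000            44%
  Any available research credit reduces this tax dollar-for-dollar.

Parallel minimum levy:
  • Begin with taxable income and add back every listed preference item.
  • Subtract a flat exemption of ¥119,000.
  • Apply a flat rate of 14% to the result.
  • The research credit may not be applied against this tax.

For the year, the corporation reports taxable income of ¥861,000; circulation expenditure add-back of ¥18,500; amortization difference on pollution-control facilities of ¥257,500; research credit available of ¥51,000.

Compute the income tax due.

¥142,520

Mainline income levy:
  ¥410,000 × 16% = ¥65,600
  ¥451,000 × 27% = ¥121,770
  → ¥187,370
  Less research credit ¥51,000 → ¥136,370

Parallel minimum levy:
  Adjusted income: ¥861,000 + ¥18,500 + ¥257,500 = ¥1,137,000
  Less exemption ¥119,000 → base ¥1,018,000
  ¥1,018,000 × 14% = ¥142,520

¥142,520 > ¥136,370, so the parallel minimum levy is the binding amount.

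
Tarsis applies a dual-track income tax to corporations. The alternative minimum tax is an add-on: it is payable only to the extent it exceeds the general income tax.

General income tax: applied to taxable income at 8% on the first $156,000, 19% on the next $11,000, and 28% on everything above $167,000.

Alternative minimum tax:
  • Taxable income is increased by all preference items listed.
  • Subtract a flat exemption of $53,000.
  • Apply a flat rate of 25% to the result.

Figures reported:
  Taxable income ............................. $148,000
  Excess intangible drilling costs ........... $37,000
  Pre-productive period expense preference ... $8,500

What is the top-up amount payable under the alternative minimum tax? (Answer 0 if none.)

Alternative minimum tax:
  Adjusted income: $148,000 + $37,000 + $8,500 = $193,500
  Less exemption $53,000 → base $140,500
  $140,500 × 25% = $35,125

General income tax:
  $148,000 × 8% = $11,840

Excess of alternative minimum tax over general income tax: $35,125 − $11,840 = $23,285.

$23,285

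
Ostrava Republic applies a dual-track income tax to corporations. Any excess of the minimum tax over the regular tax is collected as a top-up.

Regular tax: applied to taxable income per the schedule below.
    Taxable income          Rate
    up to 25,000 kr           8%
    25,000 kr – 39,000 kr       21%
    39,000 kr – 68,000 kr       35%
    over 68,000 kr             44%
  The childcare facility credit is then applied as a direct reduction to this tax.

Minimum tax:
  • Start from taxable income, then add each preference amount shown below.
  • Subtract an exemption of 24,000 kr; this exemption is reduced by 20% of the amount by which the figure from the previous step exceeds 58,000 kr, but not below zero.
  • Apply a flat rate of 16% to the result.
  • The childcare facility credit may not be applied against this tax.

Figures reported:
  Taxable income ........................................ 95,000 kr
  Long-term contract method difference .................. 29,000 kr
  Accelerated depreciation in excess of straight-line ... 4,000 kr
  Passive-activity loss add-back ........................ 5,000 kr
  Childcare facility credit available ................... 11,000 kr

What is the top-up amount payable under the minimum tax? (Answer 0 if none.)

3,870 kr

Minimum tax:
  Adjusted income: 95,000 kr + 29,000 kr + 4,000 kr + 5,000 kr = 133,000 kr
  Exemption: 24,000 kr − 20% × (133,000 kr − 58,000 kr) = 24,000 kr − 15,000 kr = 9,000 kr
  Base: 133,000 kr − 9,000 kr = 124,000 kr
  124,000 kr × 16% = 19,840 kr

Regular tax:
  25,000 kr × 8% = 2,000 kr
  14,000 kr × 21% = 2,940 kr
  29,000 kr × 35% = 10,150 kr
  27,000 kr × 44% = 11,880 kr
  → 26,970 kr
  Less childcare facility credit 11,000 kr → 15,970 kr

Excess of minimum tax over regular tax: 19,840 kr − 15,970 kr = 3,870 kr.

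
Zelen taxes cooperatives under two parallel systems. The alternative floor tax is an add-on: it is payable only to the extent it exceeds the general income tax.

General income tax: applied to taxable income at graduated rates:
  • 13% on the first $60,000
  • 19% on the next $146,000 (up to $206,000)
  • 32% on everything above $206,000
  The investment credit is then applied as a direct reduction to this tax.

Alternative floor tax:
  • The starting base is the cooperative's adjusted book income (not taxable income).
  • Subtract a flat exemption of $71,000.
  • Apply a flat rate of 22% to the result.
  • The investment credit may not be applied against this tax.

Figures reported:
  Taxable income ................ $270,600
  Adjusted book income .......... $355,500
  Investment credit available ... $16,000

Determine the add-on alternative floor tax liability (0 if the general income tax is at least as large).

General income tax:
  $60,000 × 13% = $7,800
  $146,000 × 19% = $27,740
  $64,600 × 32% = $20,672
  → $56,212
  Less investment credit $16,000 → $40,212

Alternative floor tax:
  Base (adjusted book income): $355,500
  Less exemption $71,000 → base $284,500
  $284,500 × 22% = $62,590

Excess of alternative floor tax over general income tax: $62,590 − $40,212 = $22,378.

$22,378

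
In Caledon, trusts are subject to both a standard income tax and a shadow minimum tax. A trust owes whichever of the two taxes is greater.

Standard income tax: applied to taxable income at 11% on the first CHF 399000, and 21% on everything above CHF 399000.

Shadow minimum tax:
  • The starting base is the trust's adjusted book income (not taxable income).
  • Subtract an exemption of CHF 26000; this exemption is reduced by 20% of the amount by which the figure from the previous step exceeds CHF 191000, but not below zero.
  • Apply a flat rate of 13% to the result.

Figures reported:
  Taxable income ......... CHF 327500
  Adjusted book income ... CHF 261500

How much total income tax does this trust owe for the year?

CHF 36025

Standard income tax:
  CHF 327500 × 11% = CHF 36025

Shadow minimum tax:
  Base (adjusted book income): CHF 261500
  Exemption: CHF 26000 − 20% × (CHF 261500 − CHF 191000) = CHF 26000 − CHF 14100 = CHF 11900
  Base: CHF 261500 − CHF 11900 = CHF 249600
  CHF 249600 × 13% = CHF 32448

CHF 36025 > CHF 32448, so the standard income tax governs.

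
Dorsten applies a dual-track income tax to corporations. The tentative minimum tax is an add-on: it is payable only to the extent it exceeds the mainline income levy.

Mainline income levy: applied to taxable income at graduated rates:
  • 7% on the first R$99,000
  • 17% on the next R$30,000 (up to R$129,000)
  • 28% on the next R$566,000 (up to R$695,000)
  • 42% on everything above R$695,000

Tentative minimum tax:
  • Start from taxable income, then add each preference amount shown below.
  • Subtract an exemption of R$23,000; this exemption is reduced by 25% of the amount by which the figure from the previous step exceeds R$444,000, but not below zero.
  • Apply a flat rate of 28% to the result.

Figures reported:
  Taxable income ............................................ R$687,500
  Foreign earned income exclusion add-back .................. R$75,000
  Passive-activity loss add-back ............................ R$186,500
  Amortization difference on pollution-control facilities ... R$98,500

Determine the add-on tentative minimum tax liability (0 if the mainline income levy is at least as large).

Tentative minimum tax:
  Adjusted income: R$687,500 + R$75,000 + R$186,500 + R$98,500 = R$1,047,500
  Exemption: 25% × (R$1,047,500 − R$444,000) = R$150,875 ≥ R$23,000, so the exemption is fully phased out
  Base: R$1,047,500 − R$0 = R$1,047,500
  R$1,047,500 × 28% = R$293,300

Mainline income levy:
  R$99,000 × 7% = R$6,930
  R$30,000 × 17% = R$5,100
  R$558,500 × 28% = R$156,380
  → R$168,410

Excess of tentative minimum tax over mainline income levy: R$293,300 − R$168,410 = R$124,890.

R$124,890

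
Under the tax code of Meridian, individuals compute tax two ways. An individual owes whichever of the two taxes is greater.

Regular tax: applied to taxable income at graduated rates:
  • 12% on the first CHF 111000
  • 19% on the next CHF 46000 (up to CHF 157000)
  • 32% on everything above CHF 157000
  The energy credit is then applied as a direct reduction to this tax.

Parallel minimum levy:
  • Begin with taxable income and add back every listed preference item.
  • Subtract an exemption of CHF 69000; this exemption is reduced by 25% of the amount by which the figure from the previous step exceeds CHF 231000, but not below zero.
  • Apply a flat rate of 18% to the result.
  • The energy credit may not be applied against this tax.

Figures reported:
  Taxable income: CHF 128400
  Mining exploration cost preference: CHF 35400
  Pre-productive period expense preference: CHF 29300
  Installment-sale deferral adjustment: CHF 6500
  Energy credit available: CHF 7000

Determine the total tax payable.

Regular tax:
  CHF 111000 × 12% = CHF 13320
  CHF 17400 × 19% = CHF 3306
  → CHF 16626
  Less energy credit CHF 7000 → CHF 9626

Parallel minimum levy:
  Adjusted income: CHF 128400 + CHF 35400 + CHF 29300 + CHF 6500 = CHF 199600
  Exemption: CHF 199600 ≤ CHF 231000, so full CHF 69000 applies
  Base: CHF 199600 − CHF 69000 = CHF 130600
  CHF 130600 × 18% = CHF 23508

CHF 23508 > CHF 9626, so the parallel minimum levy is the binding amount.

CHF 23508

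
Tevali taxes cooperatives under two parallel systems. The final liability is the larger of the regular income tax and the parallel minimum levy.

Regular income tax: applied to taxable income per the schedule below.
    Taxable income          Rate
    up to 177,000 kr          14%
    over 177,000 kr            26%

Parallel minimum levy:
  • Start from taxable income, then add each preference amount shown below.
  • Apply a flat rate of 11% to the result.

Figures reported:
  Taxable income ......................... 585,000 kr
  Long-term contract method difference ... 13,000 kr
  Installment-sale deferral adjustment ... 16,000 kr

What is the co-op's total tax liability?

130,860 kr

Parallel minimum levy:
  Adjusted income: 585,000 kr + 13,000 kr + 16,000 kr = 614,000 kr
  614,000 kr × 11% = 67,540 kr

Regular income tax:
  177,000 kr × 14% = 24,780 kr
  408,000 kr × 26% = 106,080 kr
  → 130,860 kr

130,860 kr > 67,540 kr, so the regular income tax governs.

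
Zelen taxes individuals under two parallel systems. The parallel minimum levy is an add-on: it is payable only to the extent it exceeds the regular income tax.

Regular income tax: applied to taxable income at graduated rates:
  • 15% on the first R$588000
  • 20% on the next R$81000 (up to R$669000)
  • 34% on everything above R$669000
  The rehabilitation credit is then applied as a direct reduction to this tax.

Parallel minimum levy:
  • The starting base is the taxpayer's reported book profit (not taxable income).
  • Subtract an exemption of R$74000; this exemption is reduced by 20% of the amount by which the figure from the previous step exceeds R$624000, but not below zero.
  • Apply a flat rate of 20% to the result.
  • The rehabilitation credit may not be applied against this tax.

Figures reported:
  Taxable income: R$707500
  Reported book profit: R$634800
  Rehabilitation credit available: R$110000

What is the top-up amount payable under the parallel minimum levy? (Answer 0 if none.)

R$105102

Parallel minimum levy:
  Base (reported book profit): R$634800
  Exemption: R$74000 − 20% × (R$634800 − R$624000) = R$74000 − R$2160 = R$71840
  Base: R$634800 − R$71840 = R$562960
  R$562960 × 20% = R$112592

Regular income tax:
  R$588000 × 15% = R$88200
  R$81000 × 20% = R$16200
  R$38500 × 34% = R$13090
  → R$117490
  Less rehabilitation credit R$110000 → R$7490

Excess of parallel minimum levy over regular income tax: R$112592 − R$7490 = R$105102.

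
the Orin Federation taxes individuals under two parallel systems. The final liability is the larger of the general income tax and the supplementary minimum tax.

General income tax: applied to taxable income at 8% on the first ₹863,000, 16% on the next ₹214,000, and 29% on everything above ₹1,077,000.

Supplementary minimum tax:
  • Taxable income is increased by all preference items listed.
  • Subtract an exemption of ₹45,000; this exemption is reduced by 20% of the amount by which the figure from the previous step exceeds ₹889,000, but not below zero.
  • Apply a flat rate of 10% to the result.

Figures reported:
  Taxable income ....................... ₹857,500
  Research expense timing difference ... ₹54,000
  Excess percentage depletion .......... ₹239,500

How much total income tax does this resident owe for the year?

₹115,100

Supplementary minimum tax:
  Adjusted income: ₹857,500 + ₹54,000 + ₹239,500 = ₹1,151,000
  Exemption: 20% × (₹1,151,000 − ₹889,000) = ₹52,400 ≥ ₹45,000, so the exemption is fully phased out
  Base: ₹1,151,000 − ₹0 = ₹1,151,000
  ₹1,151,000 × 10% = ₹115,100

General income tax:
  ₹857,500 × 8% = ₹68,600

₹115,100 > ₹68,600, so the supplementary minimum tax is the binding amount.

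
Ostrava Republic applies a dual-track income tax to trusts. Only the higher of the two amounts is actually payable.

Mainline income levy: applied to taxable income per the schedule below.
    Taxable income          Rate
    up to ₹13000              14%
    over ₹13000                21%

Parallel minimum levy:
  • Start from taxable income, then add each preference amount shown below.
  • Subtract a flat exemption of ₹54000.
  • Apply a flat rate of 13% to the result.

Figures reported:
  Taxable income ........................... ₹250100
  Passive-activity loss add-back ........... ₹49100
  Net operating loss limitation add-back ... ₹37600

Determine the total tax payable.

Parallel minimum levy:
  Adjusted income: ₹250100 + ₹49100 + ₹37600 = ₹336800
  Less exemption ₹54000 → base ₹282800
  ₹282800 × 13% = ₹36764

Mainline income levy:
  ₹13000 × 14% = ₹1820
  ₹237100 × 21% = ₹49791
  → ₹51611

₹51611 > ₹36764, so the mainline income levy governs.

₹51611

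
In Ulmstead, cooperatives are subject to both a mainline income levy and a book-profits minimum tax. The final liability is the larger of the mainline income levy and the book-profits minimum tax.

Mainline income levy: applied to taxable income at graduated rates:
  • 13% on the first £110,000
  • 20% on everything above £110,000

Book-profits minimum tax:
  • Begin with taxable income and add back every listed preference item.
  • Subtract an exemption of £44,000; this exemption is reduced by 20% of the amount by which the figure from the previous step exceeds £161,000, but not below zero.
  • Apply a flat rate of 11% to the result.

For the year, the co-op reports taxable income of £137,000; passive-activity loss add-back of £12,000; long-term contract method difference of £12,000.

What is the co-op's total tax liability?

£19,700

Mainline income levy:
  £110,000 × 13% = £14,300
  £27,000 × 20% = £5,400
  → £19,700

Book-profits minimum tax:
  Adjusted income: £137,000 + £12,000 + £12,000 = £161,000
  Exemption: £161,000 ≤ £161,000, so full £44,000 applies
  Base: £161,000 − £44,000 = £117,000
  £117,000 × 11% = £12,870

£19,700 > £12,870, so the mainline income levy governs.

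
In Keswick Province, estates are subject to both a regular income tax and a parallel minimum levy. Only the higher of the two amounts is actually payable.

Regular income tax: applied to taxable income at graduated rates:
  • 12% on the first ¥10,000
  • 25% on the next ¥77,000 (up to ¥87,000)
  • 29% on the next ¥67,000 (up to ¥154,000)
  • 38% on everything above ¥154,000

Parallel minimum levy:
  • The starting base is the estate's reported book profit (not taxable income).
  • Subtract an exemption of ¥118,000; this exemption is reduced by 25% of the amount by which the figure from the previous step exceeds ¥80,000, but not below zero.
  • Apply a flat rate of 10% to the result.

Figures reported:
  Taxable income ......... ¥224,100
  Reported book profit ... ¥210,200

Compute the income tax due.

¥66,518

Regular income tax:
  ¥10,000 × 12% = ¥1,200
  ¥77,000 × 25% = ¥19,250
  ¥67,000 × 29% = ¥19,430
  ¥70,100 × 38% = ¥26,638
  → ¥66,518

Parallel minimum levy:
  Base (reported book profit): ¥210,200
  Exemption: ¥118,000 − 25% × (¥210,200 − ¥80,000) = ¥118,000 − ¥32,550 = ¥85,450
  Base: ¥210,200 − ¥85,450 = ¥124,750
  ¥124,750 × 10% = ¥12,475

¥66,518 > ¥12,475, so the regular income tax governs.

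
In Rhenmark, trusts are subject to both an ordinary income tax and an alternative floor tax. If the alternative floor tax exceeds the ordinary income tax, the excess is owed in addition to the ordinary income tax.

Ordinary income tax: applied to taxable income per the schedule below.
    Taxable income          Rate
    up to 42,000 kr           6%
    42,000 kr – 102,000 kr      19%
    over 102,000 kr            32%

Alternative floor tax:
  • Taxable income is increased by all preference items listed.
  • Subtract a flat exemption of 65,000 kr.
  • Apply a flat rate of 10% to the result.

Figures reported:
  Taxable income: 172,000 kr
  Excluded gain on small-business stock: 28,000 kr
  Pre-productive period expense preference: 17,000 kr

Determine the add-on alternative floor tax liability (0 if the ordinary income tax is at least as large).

Ordinary income tax:
  42,000 kr × 6% = 2,520 kr
  60,000 kr × 19% = 11,400 kr
  70,000 kr × 32% = 22,400 kr
  → 36,320 kr

Alternative floor tax:
  Adjusted income: 172,000 kr + 28,000 kr + 17,000 kr = 217,000 kr
  Less exemption 65,000 kr → base 152,000 kr
  152,000 kr × 10% = 15,200 kr

15,200 kr ≤ 36,320 kr, so no add-on is due.

0 kr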